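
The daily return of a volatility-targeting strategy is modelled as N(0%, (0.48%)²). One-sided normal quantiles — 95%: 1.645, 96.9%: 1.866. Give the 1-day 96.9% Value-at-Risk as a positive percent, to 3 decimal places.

VaR = z·σ = 1.866 × 0.48% = 0.896%.

0.896%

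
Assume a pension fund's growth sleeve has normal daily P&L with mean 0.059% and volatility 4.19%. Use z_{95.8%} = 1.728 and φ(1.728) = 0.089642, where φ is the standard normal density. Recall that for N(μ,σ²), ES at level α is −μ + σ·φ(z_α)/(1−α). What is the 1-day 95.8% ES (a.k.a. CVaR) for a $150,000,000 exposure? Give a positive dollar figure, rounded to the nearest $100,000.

$13,300,000

Tail multiplier: φ(z)/(1−α) = 0.089642 / 0.042 = 2.134.
ES = −(0.059%) + 4.19% × 2.134 = 8.882%.
On $150,000,000: 0.08882 × $150,000,000 = $13,323,000.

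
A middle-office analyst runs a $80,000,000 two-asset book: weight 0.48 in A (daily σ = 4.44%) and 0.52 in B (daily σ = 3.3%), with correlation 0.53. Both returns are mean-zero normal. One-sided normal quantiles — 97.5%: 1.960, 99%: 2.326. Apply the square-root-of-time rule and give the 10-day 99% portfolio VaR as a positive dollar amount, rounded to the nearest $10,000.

σ_p = √(0.48²·4.44² + 0.52²·3.3² + 2·0.53·0.48·0.52·4.44·3.3) = 3.371%.
σ_{10d} = 3.371% × √10 = 10.660%.
VaR = 2.326 × 10.660% = 24.795%; on $80,000,000 that is $19,836,000.

$19,840,000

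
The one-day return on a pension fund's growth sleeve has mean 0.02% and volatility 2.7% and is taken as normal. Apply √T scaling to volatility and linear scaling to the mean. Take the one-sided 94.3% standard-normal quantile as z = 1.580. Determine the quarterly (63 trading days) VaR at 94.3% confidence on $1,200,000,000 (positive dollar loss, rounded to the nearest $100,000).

σ_{63d} = 2.7% × √63 = 21.431%; μ_{63d} = 63 × 0.02% = 1.260%.
VaR = −(1.260%) + 1.580 × 21.431% = 32.601%.
On $1,200,000,000: 0.32601 × $1,200,000,000 = $391,212,000.

$391,200,000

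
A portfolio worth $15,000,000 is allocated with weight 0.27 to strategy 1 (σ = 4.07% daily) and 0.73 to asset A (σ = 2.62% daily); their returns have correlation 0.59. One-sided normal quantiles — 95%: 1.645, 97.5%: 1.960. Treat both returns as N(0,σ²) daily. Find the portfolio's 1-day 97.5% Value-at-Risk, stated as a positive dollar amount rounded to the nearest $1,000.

σ_p² = 0.27²·4.07² + 0.73²·2.62² + 2·0.59·0.27·0.73·4.07·2.62 = 7.3457 (%²).
σ_p = √7.3457 = 2.710%.
VaR = 1.960 × 2.710% = 5.312%; on $15,000,000 that is $796,800.

$797,000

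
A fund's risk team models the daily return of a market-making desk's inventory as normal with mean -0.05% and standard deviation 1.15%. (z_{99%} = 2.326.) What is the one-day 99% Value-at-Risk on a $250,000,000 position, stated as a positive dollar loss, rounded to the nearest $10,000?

$6,810,000

VaR = −μ + z·σ = −(-0.05%) + 2.326 × 1.15% = 2.725%.
On $250,000,000: 0.02725 × $250,000,000 = $6,812,500.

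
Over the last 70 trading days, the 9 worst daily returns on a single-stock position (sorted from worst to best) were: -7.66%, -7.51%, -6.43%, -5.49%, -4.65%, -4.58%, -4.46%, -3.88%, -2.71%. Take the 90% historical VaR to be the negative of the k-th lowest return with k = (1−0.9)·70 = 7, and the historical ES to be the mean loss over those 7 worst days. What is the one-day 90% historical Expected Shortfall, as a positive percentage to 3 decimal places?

The 7 worst returns sum to -40.78%.
ES = −(-40.78%) / 7 = 5.8257…% ≈ 5.826%.

5.826%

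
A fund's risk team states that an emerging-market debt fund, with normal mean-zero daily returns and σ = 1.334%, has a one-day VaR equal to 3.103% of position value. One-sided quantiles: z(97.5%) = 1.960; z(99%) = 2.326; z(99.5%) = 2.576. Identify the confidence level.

Implied z = VaR/σ = 3.103 / 1.334 = 2.326.
This matches z(99%) = 2.326.

99%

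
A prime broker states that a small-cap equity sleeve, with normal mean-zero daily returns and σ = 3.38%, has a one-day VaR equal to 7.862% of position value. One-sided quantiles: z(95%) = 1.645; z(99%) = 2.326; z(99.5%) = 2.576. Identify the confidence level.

99%

Implied z = VaR/σ = 7.862 / 3.38 = 2.326.
This matches z(99%) = 2.326.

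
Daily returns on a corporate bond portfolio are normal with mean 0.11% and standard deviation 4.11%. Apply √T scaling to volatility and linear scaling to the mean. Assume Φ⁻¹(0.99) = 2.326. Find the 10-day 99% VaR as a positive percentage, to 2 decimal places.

29.13%

σ_{10d} = 4.11% × √10 = 12.997%; μ_{10d} = 10 × 0.11% = 1.100%.
VaR = −(1.100%) + 2.326 × 12.997% = 29.131%.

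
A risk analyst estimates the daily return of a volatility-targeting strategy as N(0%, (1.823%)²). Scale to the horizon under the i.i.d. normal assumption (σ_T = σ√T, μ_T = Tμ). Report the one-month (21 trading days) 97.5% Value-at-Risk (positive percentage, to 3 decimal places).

16.374%

At 97.5%, z = 1.960.
σ_{21d} = 1.823% × √21 = 8.354%.
VaR = 1.960 × 8.354% = 16.374%.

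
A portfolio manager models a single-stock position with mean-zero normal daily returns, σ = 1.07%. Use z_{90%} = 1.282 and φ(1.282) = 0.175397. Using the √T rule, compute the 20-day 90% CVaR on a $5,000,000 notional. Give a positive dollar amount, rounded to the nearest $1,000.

$420,000

σ_{20d} = 1.07% × √20 = 4.785%.
ES multiplier = φ(z)/(1−α) = 0.175397/0.1 = 1.754.
ES = 4.785% × 1.754 = 8.393%; on $5,000,000: $419,650.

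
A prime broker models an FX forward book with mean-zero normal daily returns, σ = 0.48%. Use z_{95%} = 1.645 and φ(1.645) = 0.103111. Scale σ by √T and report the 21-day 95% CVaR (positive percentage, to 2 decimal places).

σ_{21d} = 0.48% × √21 = 2.200%.
ES multiplier = φ(z)/(1−α) = 0.103111/0.05 = 2.062.
ES = 2.200% × 2.062 = 4.536%.

4.54%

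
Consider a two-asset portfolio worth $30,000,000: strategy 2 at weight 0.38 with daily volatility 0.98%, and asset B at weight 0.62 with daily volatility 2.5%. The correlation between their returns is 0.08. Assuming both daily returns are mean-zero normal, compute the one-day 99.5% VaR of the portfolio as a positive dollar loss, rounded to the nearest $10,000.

σ_p² = 0.38²·0.98² + 0.62²·2.5² + 2·0.08·0.38·0.62·0.98·2.5 = 2.6335 (%²).
σ_p = √2.6335 = 1.623%.
At 99.5%, z = 2.576.
VaR = 2.576 × 1.623% = 4.181%; on $30,000,000 that is $1,254,300.

$1,250,000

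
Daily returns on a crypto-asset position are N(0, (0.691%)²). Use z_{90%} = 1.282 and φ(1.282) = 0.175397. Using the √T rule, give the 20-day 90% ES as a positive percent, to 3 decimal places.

σ_{20d} = 0.691% × √20 = 3.090%.
ES multiplier = φ(z)/(1−α) = 0.175397/0.1 = 1.754.
ES = 3.090% × 1.754 = 5.420%.

5.420%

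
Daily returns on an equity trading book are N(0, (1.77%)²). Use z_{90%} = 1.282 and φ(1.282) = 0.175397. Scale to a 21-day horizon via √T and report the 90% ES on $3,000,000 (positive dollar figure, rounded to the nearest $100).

$426,800

σ_{21d} = 1.77% × √21 = 8.111%.
ES multiplier = φ(z)/(1−α) = 0.175397/0.1 = 1.754.
ES = 8.111% × 1.754 = 14.227%; on $3,000,000: $426,810.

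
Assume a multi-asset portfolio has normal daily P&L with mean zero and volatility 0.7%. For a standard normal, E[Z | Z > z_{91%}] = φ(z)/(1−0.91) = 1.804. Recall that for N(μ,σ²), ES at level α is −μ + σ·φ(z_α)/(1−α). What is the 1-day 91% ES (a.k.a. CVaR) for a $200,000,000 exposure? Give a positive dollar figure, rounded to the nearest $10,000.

$2,530,000

ES = 0.7% × 1.804 = 1.263%.
On $200,000,000: 0.01263 × $200,000,000 = $2,526,000.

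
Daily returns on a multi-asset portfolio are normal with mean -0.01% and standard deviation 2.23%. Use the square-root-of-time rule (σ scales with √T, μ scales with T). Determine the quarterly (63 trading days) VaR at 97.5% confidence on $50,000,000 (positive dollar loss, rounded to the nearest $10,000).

At 97.5%, z = 1.960.
σ_{63d} = 2.23% × √63 = 17.700%; μ_{63d} = 63 × -0.01% = -0.630%.
VaR = −(-0.630%) + 1.960 × 17.700% = 35.322%.
On $50,000,000: 0.35322 × $50,000,000 = $17,661,000.

$17,660,000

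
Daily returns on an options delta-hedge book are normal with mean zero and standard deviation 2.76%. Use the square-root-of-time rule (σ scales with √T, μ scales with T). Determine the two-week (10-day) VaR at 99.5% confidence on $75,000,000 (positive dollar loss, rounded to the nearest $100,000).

At 99.5%, z = 2.576.
σ_{10d} = 2.76% × √10 = 8.728%.
VaR = 2.576 × 8.728% = 22.483%.
On $75,000,000: 0.22483 × $75,000,000 = $16,862,250.

$16,900,000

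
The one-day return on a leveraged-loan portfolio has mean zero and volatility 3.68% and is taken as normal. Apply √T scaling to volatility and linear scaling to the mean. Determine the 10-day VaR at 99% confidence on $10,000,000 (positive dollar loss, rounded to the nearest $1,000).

At 99%, z = 2.326.
σ_{10d} = 3.68% × √10 = 11.637%.
VaR = 2.326 × 11.637% = 27.068%.
On $10,000,000: 0.27068 × $10,000,000 = $2,706,800.

$2,707,000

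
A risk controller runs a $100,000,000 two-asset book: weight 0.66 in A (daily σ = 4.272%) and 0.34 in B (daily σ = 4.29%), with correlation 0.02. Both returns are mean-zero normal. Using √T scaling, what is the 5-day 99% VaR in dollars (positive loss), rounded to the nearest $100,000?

σ_p = √(0.66²·4.272² + 0.34²·4.29² + 2·0.02·0.66·0.34·4.272·4.29) = 3.200%.
σ_{5d} = 3.200% × √5 = 7.155%.
z(99%) = 2.326.
VaR = 2.326 × 7.155% = 16.643%; on $100,000,000 that is $16,643,000.

$16,600,000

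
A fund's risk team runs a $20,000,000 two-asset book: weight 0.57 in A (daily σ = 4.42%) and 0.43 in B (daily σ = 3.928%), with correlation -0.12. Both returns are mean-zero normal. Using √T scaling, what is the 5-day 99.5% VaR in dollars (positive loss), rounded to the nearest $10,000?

σ_p = √(0.57²·4.42² + 0.43²·3.928² + 2·-0.12·0.57·0.43·4.42·3.928) = 2.860%.
σ_{5d} = 2.860% × √5 = 6.395%.
z(99.5%) = 2.576.
VaR = 2.576 × 6.395% = 16.474%; on $20,000,000 that is $3,294,800.

$3,290,000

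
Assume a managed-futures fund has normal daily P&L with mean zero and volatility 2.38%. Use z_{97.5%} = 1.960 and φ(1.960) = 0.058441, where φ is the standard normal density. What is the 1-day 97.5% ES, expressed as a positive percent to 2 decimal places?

5.56%

Tail multiplier: φ(z)/(1−α) = 0.058441 / 0.025 = 2.338.
ES = 2.38% × 2.338 = 5.564%.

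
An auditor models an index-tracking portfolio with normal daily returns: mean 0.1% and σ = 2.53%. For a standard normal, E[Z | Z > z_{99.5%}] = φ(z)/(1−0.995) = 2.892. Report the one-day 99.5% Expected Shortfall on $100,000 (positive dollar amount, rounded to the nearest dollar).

$7,217

ES = −(0.1%) + 2.53% × 2.892 = 7.217%.
On $100,000: 0.07217 × $100,000 = $7,217.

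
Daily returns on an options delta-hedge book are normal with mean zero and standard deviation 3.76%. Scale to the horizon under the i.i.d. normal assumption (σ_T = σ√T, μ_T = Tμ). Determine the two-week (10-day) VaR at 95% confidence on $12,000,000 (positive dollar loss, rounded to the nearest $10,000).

At 95%, z = 1.645.
σ_{10d} = 3.76% × √10 = 11.890%.
VaR = 1.645 × 11.890% = 19.559%.
On $12,000,000: 0.19559 × $12,000,000 = $2,347,080.

$2,350,000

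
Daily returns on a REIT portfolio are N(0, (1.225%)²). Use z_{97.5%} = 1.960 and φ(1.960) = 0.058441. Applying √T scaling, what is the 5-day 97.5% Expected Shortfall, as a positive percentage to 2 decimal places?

6.40%

σ_{5d} = 1.225% × √5 = 2.739%.
ES multiplier = φ(z)/(1−α) = 0.058441/0.025 = 2.338.
ES = 2.739% × 2.338 = 6.404%.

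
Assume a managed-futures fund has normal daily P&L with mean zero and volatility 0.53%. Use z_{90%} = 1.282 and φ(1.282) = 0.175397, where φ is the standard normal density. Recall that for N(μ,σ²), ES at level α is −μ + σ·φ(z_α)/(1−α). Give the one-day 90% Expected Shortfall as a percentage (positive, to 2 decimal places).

0.93%

Tail multiplier: φ(z)/(1−α) = 0.175397 / 0.1 = 1.754.
ES = 0.53% × 1.754 = 0.930%.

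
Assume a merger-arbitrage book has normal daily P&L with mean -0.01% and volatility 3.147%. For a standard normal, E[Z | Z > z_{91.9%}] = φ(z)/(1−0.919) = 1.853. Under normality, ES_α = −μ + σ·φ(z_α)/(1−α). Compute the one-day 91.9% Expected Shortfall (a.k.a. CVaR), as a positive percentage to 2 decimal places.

5.84%

ES = −(-0.01%) + 3.147% × 1.853 = 5.841%.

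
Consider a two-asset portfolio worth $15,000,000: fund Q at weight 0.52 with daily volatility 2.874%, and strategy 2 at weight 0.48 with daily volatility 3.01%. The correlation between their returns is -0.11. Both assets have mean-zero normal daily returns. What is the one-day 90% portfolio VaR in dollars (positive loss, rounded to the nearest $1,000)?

$377,000

σ_p² = 0.52²·2.874² + 0.48²·3.01² + 2·-0.11·0.52·0.48·2.874·3.01 = 3.8459 (%²).
σ_p = √3.8459 = 1.961%.
At 90%, z = 1.282.
VaR = 1.282 × 1.961% = 2.514%; on $15,000,000 that is $377,100.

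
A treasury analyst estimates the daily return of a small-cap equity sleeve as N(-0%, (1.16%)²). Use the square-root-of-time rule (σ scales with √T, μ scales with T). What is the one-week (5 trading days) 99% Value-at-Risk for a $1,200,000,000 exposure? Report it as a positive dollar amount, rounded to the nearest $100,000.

$72,400,000

At 99%, z = 2.326.
σ_{5d} = 1.16% × √5 = 2.594%.
VaR = 2.326 × 2.594% = 6.034%.
On $1,200,000,000: 0.06034 × $1,200,000,000 = $72,408,000.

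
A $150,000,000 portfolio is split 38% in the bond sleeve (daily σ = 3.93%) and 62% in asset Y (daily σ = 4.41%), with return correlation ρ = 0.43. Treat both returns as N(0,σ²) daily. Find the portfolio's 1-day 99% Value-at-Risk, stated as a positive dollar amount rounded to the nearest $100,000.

σ_p² = 0.38²·3.93² + 0.62²·4.41² + 2·0.43·0.38·0.62·3.93·4.41 = 13.2177 (%²).
σ_p = √13.2177 = 3.636%.
At 99%, z = 2.326.
VaR = 2.326 × 3.636% = 8.457%; on $150,000,000 that is $12,685,500.

$12,700,000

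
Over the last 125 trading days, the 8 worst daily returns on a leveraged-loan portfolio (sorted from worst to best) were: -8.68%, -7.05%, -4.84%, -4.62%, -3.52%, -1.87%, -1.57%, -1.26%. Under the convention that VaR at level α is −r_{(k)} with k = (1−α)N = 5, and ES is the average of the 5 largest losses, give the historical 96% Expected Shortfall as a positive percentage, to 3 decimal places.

The 5 worst returns sum to -28.71%.
ES = −(-28.71%) / 5 = 5.742%.

5.742%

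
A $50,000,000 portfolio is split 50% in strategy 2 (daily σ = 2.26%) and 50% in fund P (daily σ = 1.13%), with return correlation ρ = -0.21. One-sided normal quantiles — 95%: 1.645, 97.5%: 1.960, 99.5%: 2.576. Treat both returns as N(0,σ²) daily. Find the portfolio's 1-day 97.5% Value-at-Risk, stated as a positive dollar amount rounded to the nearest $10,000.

$1,130,000

σ_p² = 0.5²·2.26² + 0.5²·1.13² + 2·-0.21·0.5·0.5·2.26·1.13 = 1.3280 (%²).
σ_p = √1.3280 = 1.152%.
VaR = 1.960 × 1.152% = 2.258%; on $50,000,000 that is $1,129,000.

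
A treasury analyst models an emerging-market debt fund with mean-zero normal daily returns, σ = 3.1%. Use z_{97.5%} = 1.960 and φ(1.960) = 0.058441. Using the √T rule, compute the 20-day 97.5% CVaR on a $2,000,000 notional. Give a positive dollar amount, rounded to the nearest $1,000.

$648,000

σ_{20d} = 3.1% × √20 = 13.864%.
ES multiplier = φ(z)/(1−α) = 0.058441/0.025 = 2.338.
ES = 13.864% × 2.338 = 32.414%; on $2,000,000: $648,280.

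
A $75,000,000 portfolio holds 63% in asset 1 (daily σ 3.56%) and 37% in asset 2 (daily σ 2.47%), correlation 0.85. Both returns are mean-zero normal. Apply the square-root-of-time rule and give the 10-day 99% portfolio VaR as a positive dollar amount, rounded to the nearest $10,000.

$16,870,000

σ_p = √(0.63²·3.56² + 0.37²·2.47² + 2·0.85·0.63·0.37·3.56·2.47) = 3.058%.
σ_{10d} = 3.058% × √10 = 9.670%.
z(99%) = 2.326.
VaR = 2.326 × 9.670% = 22.492%; on $75,000,000 that is $16,869,000.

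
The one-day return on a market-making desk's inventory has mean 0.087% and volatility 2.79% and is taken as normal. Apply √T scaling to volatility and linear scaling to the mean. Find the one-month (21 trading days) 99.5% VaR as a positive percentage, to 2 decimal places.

31.11%

At 99.5%, z = 2.576.
σ_{21d} = 2.79% × √21 = 12.785%; μ_{21d} = 21 × 0.087% = 1.827%.
VaR = −(1.827%) + 2.576 × 12.785% = 31.107%.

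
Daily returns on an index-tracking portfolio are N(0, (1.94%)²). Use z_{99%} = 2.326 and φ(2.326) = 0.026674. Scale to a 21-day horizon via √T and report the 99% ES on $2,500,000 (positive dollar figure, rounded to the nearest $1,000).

σ_{21d} = 1.94% × √21 = 8.890%.
ES multiplier = φ(z)/(1−α) = 0.026674/0.01 = 2.667.
ES = 8.890% × 2.667 = 23.710%; on $2,500,000: $592,750.

$593,000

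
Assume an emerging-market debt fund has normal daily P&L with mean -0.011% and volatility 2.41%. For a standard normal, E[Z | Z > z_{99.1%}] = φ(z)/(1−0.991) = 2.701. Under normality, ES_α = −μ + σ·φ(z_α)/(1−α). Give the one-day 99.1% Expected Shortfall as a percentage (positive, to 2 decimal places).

6.52%

ES = −(-0.011%) + 2.41% × 2.701 = 6.520%.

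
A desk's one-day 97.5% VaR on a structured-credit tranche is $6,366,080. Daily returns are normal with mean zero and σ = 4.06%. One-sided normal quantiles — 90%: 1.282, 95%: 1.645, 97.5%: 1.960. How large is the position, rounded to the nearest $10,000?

$80,000,000

VaR as a fraction of value: z·σ = 1.960 × 4.06% = 7.9576%.
Position = $6,366,080 / 0.079576 = $80,000,000.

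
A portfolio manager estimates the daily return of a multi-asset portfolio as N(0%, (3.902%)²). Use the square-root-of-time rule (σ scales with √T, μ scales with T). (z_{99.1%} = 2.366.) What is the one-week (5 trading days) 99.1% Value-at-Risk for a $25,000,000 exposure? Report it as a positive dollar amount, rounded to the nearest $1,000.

σ_{5d} = 3.902% × √5 = 8.725%.
VaR = 2.366 × 8.725% = 20.643%.
On $25,000,000: 0.20643 × $25,000,000 = $5,160,750.

$5,161,000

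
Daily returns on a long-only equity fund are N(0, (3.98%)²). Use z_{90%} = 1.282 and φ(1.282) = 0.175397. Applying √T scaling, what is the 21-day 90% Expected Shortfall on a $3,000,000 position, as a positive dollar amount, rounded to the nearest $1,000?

$960,000

σ_{21d} = 3.98% × √21 = 18.239%.
ES multiplier = φ(z)/(1−α) = 0.175397/0.1 = 1.754.
ES = 18.239% × 1.754 = 31.991%; on $3,000,000: $959,730.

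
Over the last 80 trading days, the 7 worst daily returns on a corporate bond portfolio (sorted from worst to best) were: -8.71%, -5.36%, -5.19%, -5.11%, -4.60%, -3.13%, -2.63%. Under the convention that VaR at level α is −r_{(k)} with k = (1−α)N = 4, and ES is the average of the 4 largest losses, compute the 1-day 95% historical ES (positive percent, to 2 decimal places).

The 4 worst returns sum to -24.37%.
ES = −(-24.37%) / 4 = 6.0925% ≈ 6.09%.

6.09%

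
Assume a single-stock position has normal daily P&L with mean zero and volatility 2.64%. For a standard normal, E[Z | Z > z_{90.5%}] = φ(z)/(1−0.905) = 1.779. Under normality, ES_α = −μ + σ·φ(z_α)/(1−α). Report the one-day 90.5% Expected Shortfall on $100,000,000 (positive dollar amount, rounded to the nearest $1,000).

ES = 2.64% × 1.779 = 4.697%.
On $100,000,000: 0.04697 × $100,000,000 = $4,697,000.

$4,697,000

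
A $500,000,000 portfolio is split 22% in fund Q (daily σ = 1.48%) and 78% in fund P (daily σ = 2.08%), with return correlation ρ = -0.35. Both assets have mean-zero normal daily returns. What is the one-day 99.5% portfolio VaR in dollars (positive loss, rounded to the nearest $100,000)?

$19,800,000

σ_p² = 0.22²·1.48² + 0.78²·2.08² + 2·-0.35·0.22·0.78·1.48·2.08 = 2.3684 (%²).
σ_p = √2.3684 = 1.539%.
At 99.5%, z = 2.576.
VaR = 2.576 × 1.539% = 3.964%; on $500,000,000 that is $19,820,000.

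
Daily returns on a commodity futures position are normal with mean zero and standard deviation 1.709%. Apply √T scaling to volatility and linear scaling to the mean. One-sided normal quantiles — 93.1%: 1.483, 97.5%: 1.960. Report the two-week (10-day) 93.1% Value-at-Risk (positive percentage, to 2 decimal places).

8.01%

σ_{10d} = 1.709% × √10 = 5.404%.
VaR = 1.483 × 5.404% = 8.014%.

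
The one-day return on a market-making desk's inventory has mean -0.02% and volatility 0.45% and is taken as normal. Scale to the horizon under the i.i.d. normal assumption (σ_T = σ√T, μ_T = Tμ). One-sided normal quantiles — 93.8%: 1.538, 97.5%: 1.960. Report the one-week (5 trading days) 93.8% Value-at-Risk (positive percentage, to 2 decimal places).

σ_{5d} = 0.45% × √5 = 1.006%; μ_{5d} = 5 × -0.02% = -0.100%.
VaR = −(-0.100%) + 1.538 × 1.006% = 1.647%.

1.65%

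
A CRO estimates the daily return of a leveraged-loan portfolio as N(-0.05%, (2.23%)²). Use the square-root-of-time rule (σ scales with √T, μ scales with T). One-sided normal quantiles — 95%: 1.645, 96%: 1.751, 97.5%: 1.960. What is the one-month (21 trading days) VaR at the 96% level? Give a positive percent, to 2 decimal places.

σ_{21d} = 2.23% × √21 = 10.219%; μ_{21d} = 21 × -0.05% = -1.050%.
VaR = −(-1.050%) + 1.751 × 10.219% = 18.943%.

18.94%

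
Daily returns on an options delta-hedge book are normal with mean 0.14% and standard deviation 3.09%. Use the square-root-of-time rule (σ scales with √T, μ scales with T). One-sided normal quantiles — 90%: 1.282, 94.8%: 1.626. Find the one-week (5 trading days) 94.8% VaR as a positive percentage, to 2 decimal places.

10.53%

σ_{5d} = 3.09% × √5 = 6.909%; μ_{5d} = 5 × 0.14% = 0.700%.
VaR = −(0.700%) + 1.626 × 6.909% = 10.534%.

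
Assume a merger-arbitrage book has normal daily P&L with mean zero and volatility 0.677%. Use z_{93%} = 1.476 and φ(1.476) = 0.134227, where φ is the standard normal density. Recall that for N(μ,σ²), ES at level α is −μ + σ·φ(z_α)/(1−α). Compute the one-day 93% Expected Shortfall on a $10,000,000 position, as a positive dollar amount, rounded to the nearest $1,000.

Tail multiplier: φ(z)/(1−α) = 0.134227 / 0.07 = 1.918.
ES = 0.677% × 1.918 = 1.298%.
On $10,000,000: 0.01298 × $10,000,000 = $129,800.

$130,000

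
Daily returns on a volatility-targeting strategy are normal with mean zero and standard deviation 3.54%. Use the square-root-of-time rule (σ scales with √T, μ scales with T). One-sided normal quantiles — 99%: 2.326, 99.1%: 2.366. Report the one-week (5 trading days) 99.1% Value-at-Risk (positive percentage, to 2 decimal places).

σ_{5d} = 3.54% × √5 = 7.916%.
VaR = 2.366 × 7.916% = 18.729%.

18.73%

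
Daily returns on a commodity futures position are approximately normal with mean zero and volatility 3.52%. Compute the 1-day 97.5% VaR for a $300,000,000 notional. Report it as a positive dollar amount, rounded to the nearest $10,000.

$20,700,000

At 97.5% one-sided, z = 1.960.
VaR = z·σ = 1.960 × 3.52% = 6.899%.
On $300,000,000: 0.06899 × $300,000,000 = $20,697,000.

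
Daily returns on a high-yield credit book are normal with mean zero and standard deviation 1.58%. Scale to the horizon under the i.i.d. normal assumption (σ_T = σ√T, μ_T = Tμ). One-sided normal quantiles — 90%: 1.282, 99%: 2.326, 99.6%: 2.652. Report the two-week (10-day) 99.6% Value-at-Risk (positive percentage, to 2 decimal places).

13.25%

σ_{10d} = 1.58% × √10 = 4.996%.
VaR = 2.652 × 4.996% = 13.249%.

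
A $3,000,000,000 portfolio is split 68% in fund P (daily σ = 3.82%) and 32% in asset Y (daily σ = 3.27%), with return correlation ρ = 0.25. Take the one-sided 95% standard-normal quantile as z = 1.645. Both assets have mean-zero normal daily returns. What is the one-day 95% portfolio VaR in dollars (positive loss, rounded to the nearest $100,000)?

$149,700,000

σ_p² = 0.68²·3.82² + 0.32²·3.27² + 2·0.25·0.68·0.32·3.82·3.27 = 9.2015 (%²).
σ_p = √9.2015 = 3.033%.
VaR = 1.645 × 3.033% = 4.989%; on $3,000,000,000 that is $149,670,000.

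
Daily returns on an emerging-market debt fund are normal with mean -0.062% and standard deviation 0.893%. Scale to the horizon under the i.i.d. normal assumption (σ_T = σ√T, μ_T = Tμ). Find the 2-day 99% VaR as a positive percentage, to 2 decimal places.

At 99%, z = 2.326.
σ_{2d} = 0.893% × √2 = 1.263%; μ_{2d} = 2 × -0.062% = -0.124%.
VaR = −(-0.124%) + 2.326 × 1.263% = 3.062%.

3.06%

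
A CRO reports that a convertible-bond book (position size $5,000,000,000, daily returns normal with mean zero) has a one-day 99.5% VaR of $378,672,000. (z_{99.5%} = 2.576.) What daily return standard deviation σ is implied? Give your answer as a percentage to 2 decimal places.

VaR as a fraction: $378,672,000 / $5,000,000,000 = 7.573%.
σ = VaR / z = 7.573% / 2.576 = 2.940%.

2.94%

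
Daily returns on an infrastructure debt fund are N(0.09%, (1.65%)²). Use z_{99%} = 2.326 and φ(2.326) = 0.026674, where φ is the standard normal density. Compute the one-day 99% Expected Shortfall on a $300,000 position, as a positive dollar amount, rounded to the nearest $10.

$12,930

Tail multiplier: φ(z)/(1−α) = 0.026674 / 0.01 = 2.667.
ES = −(0.09%) + 1.65% × 2.667 = 4.311%.
On $300,000: 0.04311 × $300,000 = $12,933.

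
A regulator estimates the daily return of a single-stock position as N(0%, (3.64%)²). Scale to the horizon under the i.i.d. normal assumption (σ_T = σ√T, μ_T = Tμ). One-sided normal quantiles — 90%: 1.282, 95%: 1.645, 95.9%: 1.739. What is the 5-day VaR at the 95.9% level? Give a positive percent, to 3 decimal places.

σ_{5d} = 3.64% × √5 = 8.139%.
VaR = 1.739 × 8.139% = 14.154%.

14.154%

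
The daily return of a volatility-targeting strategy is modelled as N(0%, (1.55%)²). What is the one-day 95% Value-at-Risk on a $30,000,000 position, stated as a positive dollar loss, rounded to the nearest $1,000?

At 95% one-sided, z = 1.645.
VaR = z·σ = 1.645 × 1.55% = 2.550%.
On $30,000,000: 0.02550 × $30,000,000 = $765,000.

$765,000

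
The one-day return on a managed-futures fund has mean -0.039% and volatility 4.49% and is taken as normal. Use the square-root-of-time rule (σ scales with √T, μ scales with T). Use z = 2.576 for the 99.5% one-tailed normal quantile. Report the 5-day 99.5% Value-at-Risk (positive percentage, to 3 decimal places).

26.058%

σ_{5d} = 4.49% × √5 = 10.040%; μ_{5d} = 5 × -0.039% = -0.195%.
VaR = −(-0.195%) + 2.576 × 10.040% = 26.058%.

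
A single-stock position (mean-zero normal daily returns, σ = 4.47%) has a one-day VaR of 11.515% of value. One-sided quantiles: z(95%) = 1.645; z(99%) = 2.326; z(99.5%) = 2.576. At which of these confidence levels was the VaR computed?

99.5%

Implied z = VaR/σ = 11.515 / 4.47 = 2.576.
This matches z(99.5%) = 2.576.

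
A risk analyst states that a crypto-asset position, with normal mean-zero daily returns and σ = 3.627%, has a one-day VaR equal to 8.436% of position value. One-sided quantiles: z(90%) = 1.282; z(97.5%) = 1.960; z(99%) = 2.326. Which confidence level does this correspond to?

99%

Implied z = VaR/σ = 8.436 / 3.627 = 2.326.
This matches z(99%) = 2.326.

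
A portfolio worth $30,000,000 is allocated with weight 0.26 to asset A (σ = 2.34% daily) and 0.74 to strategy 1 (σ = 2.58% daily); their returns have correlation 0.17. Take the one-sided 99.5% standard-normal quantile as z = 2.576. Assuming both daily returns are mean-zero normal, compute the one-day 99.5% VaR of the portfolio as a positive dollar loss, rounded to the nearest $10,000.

$1,620,000

σ_p² = 0.26²·2.34² + 0.74²·2.58² + 2·0.17·0.26·0.74·2.34·2.58 = 4.4101 (%²).
σ_p = √4.4101 = 2.100%.
VaR = 2.576 × 2.100% = 5.410%; on $30,000,000 that is $1,623,000.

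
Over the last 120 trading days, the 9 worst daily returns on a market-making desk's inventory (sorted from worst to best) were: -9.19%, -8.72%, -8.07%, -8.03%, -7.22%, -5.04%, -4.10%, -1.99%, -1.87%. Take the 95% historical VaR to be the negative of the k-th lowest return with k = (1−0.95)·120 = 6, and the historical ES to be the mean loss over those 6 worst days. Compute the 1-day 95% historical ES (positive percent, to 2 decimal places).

7.71%

The 6 worst returns sum to -46.27%.
ES = −(-46.27%) / 6 = 7.7116…% ≈ 7.71%.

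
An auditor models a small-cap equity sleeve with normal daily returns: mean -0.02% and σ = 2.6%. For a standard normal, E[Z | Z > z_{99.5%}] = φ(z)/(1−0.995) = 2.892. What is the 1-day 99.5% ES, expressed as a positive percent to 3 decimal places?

7.539%

ES = −(-0.02%) + 2.6% × 2.892 = 7.539%.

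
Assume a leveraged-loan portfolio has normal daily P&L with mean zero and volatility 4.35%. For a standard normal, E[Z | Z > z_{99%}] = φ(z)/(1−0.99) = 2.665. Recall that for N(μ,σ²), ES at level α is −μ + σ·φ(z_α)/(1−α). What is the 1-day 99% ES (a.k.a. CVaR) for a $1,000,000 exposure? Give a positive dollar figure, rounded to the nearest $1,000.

ES = 4.35% × 2.665 = 11.593%.
On $1,000,000: 0.11593 × $1,000,000 = $115,930.

$116,000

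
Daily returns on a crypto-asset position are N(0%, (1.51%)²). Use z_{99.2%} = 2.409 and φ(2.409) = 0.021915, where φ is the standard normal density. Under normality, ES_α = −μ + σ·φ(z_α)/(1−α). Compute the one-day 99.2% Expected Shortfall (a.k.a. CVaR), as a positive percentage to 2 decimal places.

Tail multiplier: φ(z)/(1−α) = 0.021915 / 0.008 = 2.739.
ES = 1.51% × 2.739 = 4.136%.

4.14%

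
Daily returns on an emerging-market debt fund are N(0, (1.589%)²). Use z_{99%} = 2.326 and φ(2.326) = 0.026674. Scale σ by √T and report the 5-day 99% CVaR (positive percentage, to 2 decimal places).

σ_{5d} = 1.589% × √5 = 3.553%.
ES multiplier = φ(z)/(1−α) = 0.026674/0.01 = 2.667.
ES = 3.553% × 2.667 = 9.476%.

9.48%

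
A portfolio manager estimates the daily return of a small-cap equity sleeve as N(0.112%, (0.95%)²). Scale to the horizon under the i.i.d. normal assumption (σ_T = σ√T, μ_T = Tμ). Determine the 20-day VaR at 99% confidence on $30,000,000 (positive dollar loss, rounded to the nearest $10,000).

$2,290,000

At 99%, z = 2.326.
σ_{20d} = 0.95% × √20 = 4.249%; μ_{20d} = 20 × 0.112% = 2.240%.
VaR = −(2.240%) + 2.326 × 4.249% = 7.643%.
On $30,000,000: 0.07643 × $30,000,000 = $2,292,900.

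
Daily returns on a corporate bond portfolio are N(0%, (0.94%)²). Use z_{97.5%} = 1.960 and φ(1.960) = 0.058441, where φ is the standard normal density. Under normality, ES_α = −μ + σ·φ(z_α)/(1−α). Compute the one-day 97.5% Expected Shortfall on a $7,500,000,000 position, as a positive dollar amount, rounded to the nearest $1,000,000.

Tail multiplier: φ(z)/(1−α) = 0.058441 / 0.025 = 2.338.
ES = 0.94% × 2.338 = 2.198%.
On $7,500,000,000: 0.02198 × $7,500,000,000 = $164,850,000.

$165,000,000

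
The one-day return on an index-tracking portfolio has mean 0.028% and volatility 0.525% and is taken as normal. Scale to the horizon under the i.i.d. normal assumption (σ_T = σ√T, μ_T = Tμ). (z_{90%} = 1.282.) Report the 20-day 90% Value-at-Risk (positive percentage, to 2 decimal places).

σ_{20d} = 0.525% × √20 = 2.348%; μ_{20d} = 20 × 0.028% = 0.560%.
VaR = −(0.560%) + 1.282 × 2.348% = 2.450%.

2.45%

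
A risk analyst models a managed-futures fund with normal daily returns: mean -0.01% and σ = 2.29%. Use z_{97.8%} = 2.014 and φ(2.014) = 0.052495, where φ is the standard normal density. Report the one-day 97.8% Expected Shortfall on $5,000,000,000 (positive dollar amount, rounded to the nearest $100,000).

Tail multiplier: φ(z)/(1−α) = 0.052495 / 0.022 = 2.386.
ES = −(-0.01%) + 2.29% × 2.386 = 5.474%.
On $5,000,000,000: 0.05474 × $5,000,000,000 = $273,700,000.

$273,700,000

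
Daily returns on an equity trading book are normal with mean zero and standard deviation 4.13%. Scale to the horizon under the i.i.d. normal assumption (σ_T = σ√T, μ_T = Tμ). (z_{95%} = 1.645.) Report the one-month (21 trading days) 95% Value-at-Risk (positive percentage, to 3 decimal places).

31.133%

σ_{21d} = 4.13% × √21 = 18.926%.
VaR = 1.645 × 18.926% = 31.133%.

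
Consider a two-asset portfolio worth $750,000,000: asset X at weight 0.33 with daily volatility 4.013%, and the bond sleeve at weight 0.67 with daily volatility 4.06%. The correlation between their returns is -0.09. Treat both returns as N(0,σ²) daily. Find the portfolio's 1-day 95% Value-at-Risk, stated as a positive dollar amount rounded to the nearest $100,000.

$36,000,000

σ_p² = 0.33²·4.013² + 0.67²·4.06² + 2·-0.09·0.33·0.67·4.013·4.06 = 8.5048 (%²).
σ_p = √8.5048 = 2.916%.
At 95%, z = 1.645.
VaR = 1.645 × 2.916% = 4.797%; on $750,000,000 that is $35,977,500.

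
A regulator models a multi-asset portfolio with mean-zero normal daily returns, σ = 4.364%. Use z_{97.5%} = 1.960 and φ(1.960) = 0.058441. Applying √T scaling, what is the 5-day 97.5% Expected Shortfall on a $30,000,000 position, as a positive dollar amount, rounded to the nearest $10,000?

$6,840,000

σ_{5d} = 4.364% × √5 = 9.758%.
ES multiplier = φ(z)/(1−α) = 0.058441/0.025 = 2.338.
ES = 9.758% × 2.338 = 22.814%; on $30,000,000: $6,844,200.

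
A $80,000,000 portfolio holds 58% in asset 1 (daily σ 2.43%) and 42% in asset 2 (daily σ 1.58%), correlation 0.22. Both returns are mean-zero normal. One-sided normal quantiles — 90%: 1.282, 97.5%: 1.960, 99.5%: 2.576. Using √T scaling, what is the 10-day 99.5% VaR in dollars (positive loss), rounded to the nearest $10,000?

$10,980,000

σ_p = √(0.58²·2.43² + 0.42²·1.58² + 2·0.22·0.58·0.42·2.43·1.58) = 1.685%.
σ_{10d} = 1.685% × √10 = 5.328%.
VaR = 2.576 × 5.328% = 13.725%; on $80,000,000 that is $10,980,000.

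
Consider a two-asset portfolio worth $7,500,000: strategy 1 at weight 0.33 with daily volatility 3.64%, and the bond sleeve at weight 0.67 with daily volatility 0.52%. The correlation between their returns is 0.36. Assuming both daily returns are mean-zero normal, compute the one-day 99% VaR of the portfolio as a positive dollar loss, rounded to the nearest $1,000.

$238,000

σ_p² = 0.33²·3.64² + 0.67²·0.52² + 2·0.36·0.33·0.67·3.64·0.52 = 1.8656 (%²).
σ_p = √1.8656 = 1.366%.
At 99%, z = 2.326.
VaR = 2.326 × 1.366% = 3.177%; on $7,500,000 that is $238,275.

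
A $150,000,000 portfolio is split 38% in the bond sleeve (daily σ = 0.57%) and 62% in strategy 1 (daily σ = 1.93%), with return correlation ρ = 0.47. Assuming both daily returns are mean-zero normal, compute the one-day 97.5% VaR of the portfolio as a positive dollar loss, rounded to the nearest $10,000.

σ_p² = 0.38²·0.57² + 0.62²·1.93² + 2·0.47·0.38·0.62·0.57·1.93 = 1.7224 (%²).
σ_p = √1.7224 = 1.312%.
At 97.5%, z = 1.960.
VaR = 1.960 × 1.312% = 2.572%; on $150,000,000 that is $3,858,000.

$3,860,000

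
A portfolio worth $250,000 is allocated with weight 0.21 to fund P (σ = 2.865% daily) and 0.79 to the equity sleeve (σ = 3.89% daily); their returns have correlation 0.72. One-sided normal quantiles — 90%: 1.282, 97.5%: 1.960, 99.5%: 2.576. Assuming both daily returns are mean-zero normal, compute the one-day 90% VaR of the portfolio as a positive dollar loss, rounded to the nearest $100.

$11,300

σ_p² = 0.21²·2.865² + 0.79²·3.89² + 2·0.72·0.21·0.79·2.865·3.89 = 12.4684 (%²).
σ_p = √12.4684 = 3.531%.
VaR = 1.282 × 3.531% = 4.527%; on $250,000 that is $11,318.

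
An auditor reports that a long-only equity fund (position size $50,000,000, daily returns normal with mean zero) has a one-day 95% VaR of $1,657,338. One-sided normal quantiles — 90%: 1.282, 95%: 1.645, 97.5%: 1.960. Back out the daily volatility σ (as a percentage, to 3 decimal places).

VaR as a fraction: $1,657,338 / $50,000,000 = 3.315%.
σ = VaR / z = 3.315% / 1.645 = 2.015%.

2.015%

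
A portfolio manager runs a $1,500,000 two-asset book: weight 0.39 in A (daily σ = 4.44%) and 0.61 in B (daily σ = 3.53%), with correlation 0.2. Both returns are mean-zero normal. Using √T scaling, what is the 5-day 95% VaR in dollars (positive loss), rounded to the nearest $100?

σ_p = √(0.39²·4.44² + 0.61²·3.53² + 2·0.2·0.39·0.61·4.44·3.53) = 3.021%.
σ_{5d} = 3.021% × √5 = 6.755%.
z(95%) = 1.645.
VaR = 1.645 × 6.755% = 11.112%; on $1,500,000 that is $166,680.

$166,700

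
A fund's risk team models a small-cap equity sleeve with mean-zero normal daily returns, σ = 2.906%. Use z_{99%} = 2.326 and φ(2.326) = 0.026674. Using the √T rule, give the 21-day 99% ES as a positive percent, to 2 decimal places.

σ_{21d} = 2.906% × √21 = 13.317%.
ES multiplier = φ(z)/(1−α) = 0.026674/0.01 = 2.667.
ES = 13.317% × 2.667 = 35.516%.

35.52%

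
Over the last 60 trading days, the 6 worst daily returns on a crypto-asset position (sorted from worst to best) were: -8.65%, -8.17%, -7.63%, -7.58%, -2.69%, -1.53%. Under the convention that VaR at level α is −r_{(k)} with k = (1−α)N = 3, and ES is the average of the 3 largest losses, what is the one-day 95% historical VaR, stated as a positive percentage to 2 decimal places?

k = 3; the 3rd lowest return is -7.63%, so VaR = 7.63%.

7.63%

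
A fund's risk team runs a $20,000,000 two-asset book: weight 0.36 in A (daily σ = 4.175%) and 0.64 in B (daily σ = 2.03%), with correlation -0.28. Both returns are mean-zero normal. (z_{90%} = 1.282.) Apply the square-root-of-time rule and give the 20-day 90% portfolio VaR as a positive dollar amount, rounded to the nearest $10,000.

σ_p = √(0.36²·4.175² + 0.64²·2.03² + 2·-0.28·0.36·0.64·4.175·2.03) = 1.689%.
σ_{20d} = 1.689% × √20 = 7.553%.
VaR = 1.282 × 7.553% = 9.683%; on $20,000,000 that is $1,936,600.

$1,940,000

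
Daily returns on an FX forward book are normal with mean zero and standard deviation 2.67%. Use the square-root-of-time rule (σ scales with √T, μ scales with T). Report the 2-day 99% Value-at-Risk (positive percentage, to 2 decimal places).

At 99%, z = 2.326.
σ_{2d} = 2.67% × √2 = 3.776%.
VaR = 2.326 × 3.776% = 8.783%.

8.78%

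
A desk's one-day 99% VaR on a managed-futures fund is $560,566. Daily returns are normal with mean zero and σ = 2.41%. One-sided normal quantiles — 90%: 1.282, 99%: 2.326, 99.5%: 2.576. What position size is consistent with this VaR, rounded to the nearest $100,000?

$10,000,000

VaR as a fraction of value: z·σ = 2.326 × 2.41% = 5.60566%.
Position = $560,566 / 0.0560566 = $10,000,000.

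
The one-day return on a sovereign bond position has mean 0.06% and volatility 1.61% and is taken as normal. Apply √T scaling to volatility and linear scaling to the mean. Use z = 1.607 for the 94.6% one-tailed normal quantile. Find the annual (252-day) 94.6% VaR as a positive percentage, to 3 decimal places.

σ_{252d} = 1.61% × √252 = 25.558%; μ_{252d} = 252 × 0.06% = 15.120%.
VaR = −(15.120%) + 1.607 × 25.558% = 25.952%.

25.952%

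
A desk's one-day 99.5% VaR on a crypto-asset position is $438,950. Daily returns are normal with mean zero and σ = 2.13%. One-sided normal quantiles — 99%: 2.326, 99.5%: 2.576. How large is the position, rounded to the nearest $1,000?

VaR as a fraction of value: z·σ = 2.576 × 2.13% = 5.48688%.
Position = $438,950 / 0.0548688 = $7,999,993.

$8,000,000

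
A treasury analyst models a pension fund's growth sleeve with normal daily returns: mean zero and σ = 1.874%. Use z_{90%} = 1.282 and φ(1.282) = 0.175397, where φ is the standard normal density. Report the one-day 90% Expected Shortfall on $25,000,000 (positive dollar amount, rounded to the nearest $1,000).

Tail multiplier: φ(z)/(1−α) = 0.175397 / 0.1 = 1.754.
ES = 1.874% × 1.754 = 3.287%.
On $25,000,000: 0.03287 × $25,000,000 = $821,750.

$822,000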